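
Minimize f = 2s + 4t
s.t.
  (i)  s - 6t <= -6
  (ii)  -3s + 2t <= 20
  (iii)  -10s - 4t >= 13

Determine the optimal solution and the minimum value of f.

Corner points and f = 2s + 4t:
  (-27/4, -1/8) → f = -14
  (-51/32, 47/64) → f = -1/4
  (-53/16, 161/32) → f = 27/2

The optimum lies where s - 6t = -6 and -3s + 2t = 20.
Solving simultaneously gives s = -27/4, t = -1/8.

s = -27/4, t = -1/8, minimum f = -14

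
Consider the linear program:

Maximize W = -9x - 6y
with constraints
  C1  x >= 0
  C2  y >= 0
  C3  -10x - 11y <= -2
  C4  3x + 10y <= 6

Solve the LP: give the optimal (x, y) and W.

Extreme points and W = -9x - 6y:
  (0, 2/11) → W = -12/11
  (0, 3/5) → W = -18/5
  (1/5, 0) → W = -9/5
  (2, 0) → W = -18

x = 0, y = 2/11, maximum W = -12/11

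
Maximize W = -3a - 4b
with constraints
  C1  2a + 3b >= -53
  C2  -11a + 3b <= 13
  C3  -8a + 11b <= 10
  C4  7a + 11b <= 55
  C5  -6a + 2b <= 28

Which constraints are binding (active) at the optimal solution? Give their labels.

C1 and C2

Extreme points and W = -3a - 4b:
  (-66/13, -557/39) → W = 2822/39
  (-113/97, 6/97) → W = 315/97
  (3, 34/11) → W = -235/11
The feasible region is unbounded (it extends along (3, -2), (11, -7)), but W strictly decreases along every unbounded feasible direction, so there is no improving ray and the maximum is attained at a vertex.

The maximum is at (-66/13, -557/39). Substituting into each constraint, equality holds for C1 and C2; the remaining constraints have slack.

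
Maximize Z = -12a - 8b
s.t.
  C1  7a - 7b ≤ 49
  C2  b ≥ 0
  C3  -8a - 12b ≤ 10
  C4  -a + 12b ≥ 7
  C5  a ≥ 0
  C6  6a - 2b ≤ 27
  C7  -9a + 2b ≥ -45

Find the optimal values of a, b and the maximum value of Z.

a = 0, b = 7/12, maximum Z = -14/3

Feasible corners and Z = -12a - 8b:
  (0, 7/12) → Z = -14/3
  (169/35, 69/70) → Z = -2304/35
  (6, 9/2) → Z = -108
The feasible region is unbounded (it extends along (0, 1), (2, 9)), but Z strictly decreases along every unbounded feasible direction, so there is no improving ray and the maximum is attained at a vertex.

The binding constraints are -a + 12b = 7 and a = 0.
Solving simultaneously gives a = 0, b = 7/12.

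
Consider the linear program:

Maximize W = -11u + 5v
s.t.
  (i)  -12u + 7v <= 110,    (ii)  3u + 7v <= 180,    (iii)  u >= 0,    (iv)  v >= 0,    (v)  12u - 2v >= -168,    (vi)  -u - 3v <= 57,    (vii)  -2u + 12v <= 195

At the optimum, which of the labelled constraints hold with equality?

Feasible corners and W = -11u + 5v:
  (0, 110/7) → W = 550/7
  (9/26, 212/13) → W = 2021/26
  (60, 0) → W = -660
  (159/10, 189/10) → W = -402/5
  (0, 0) → W = 0

The maximum is at (0, 110/7). Substituting into each constraint, equality holds for (i) and (iii); the remaining constraints have slack.

(i) and (iii)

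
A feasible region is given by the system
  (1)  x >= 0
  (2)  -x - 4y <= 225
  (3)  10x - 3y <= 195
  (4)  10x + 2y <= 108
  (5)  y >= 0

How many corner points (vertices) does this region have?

3

Intersecting each pair of boundary lines and keeping only the points that satisfy every inequality leaves:
  (0, 54)
  (0, 0)
  (54/5, 0)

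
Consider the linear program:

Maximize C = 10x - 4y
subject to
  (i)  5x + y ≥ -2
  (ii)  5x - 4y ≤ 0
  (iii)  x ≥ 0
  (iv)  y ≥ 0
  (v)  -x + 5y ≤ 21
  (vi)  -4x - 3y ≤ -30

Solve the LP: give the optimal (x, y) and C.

Corner points and C = 10x - 4y:
  (4, 5) → C = 20
  (120/31, 150/31) → C = 600/31
  (87/23, 114/23) → C = 18

x = 4, y = 5, maximum C = 20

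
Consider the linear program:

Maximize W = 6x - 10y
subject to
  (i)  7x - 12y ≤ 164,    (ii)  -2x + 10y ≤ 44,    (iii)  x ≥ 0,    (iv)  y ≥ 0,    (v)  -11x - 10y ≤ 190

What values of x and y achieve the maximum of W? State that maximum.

Feasible corners and W = 6x - 10y:
  (1084/23, 318/23) → W = 3324/23
  (164/7, 0) → W = 984/7
  (0, 22/5) → W = -44
  (0, 0) → W = 0

The binding constraints are 7x - 12y = 164 and -2x + 10y = 44.
Solving simultaneously gives x = 1084/23, y = 318/23.

x = 1084/23, y = 318/23, maximum W = 3324/23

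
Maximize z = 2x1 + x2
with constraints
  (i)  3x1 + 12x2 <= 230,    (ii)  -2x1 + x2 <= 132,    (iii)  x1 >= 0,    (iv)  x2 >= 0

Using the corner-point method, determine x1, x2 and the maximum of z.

Vertices and z = 2x1 + x2:
  (0, 115/6) → z = 115/6
  (230/3, 0) → z = 460/3
  (0, 0) → z = 0

x1 = 230/3, x2 = 0, maximum z = 460/3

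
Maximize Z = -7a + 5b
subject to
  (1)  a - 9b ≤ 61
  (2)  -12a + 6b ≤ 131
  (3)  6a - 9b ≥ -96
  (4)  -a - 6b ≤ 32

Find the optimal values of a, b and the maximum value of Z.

Feasible corners and Z = -7a + 5b:
  (26/5, -31/5) → Z = -337/5
  (-67/8, 61/12) → Z = 2017/24
  (-163/13, -253/78) → Z = 5581/78
The feasible region is unbounded (it extends along (3, 2), (9, 1)), but Z strictly decreases along every unbounded feasible direction, so there is no improving ray and the maximum is attained at a vertex.

The binding constraints are -12a + 6b = 131 and 6a - 9b = -96.
Solving simultaneously gives a = -67/8, b = 61/12.

a = -67/8, b = 61/12, maximum Z = 2017/24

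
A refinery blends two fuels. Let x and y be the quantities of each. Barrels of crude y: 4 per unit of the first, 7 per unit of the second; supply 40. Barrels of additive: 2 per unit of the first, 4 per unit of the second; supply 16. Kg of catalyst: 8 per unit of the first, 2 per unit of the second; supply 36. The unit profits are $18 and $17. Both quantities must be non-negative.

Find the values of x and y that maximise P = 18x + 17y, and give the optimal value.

x = 4, y = 2, maximum P = 106

Extreme points and P = 18x + 17y:
  (0, 0) → P = 0
  (0, 4) → P = 68
  (9/2, 0) → P = 81
  (4, 2) → P = 106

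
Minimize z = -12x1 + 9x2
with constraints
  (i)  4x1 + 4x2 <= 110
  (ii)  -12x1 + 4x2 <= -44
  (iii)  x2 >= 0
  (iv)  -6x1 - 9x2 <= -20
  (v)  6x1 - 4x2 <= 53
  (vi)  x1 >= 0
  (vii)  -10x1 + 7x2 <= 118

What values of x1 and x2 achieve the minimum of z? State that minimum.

x1 = 53/6, x2 = 0, minimum z = -106

Feasible corners and z = -12x1 + 9x2:
  (77/8, 143/8) → z = 363/8
  (163/10, 56/5) → z = -474/5
  (11/3, 0) → z = -44
  (53/6, 0) → z = -106

At the optimal vertex, x2 = 0 and 6x1 - 4x2 = 53.
Solving simultaneously gives x1 = 53/6, x2 = 0.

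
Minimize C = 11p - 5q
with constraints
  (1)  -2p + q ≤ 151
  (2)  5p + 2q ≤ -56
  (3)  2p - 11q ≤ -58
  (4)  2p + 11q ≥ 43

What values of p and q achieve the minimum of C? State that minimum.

Feasible corners and C = 11p - 5q:
  (-358/9, 643/9) → C = -7153/9
  (-809/12, 97/6) → C = -9869/12
  (-234/17, 109/17) → C = -3119/17

At the optimal vertex, -2p + q = 151 and 2p + 11q = 43.
Solving simultaneously gives p = -809/12, q = 97/6.

p = -809/12, q = 97/6, minimum C = -9869/12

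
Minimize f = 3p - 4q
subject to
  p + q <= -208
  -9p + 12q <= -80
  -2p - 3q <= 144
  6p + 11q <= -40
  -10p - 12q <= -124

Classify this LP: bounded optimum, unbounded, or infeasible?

infeasible

The boundaries -2p - 3q = 144 and -10p - 12q = -124 meet at (350, -844/3), but that point violates p + q ≤ -208. Every candidate vertex is excluded by some other constraint, so the feasible region is empty.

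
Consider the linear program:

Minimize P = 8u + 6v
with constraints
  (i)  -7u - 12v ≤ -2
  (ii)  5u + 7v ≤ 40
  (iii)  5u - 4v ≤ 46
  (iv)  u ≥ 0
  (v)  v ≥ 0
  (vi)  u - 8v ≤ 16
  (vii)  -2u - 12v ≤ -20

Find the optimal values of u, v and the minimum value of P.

Extreme points and P = 8u + 6v:
  (0, 40/7) → P = 240/7
  (170/23, 10/23) → P = 1420/23
  (0, 5/3) → P = 10

u = 0, v = 5/3, minimum P = 10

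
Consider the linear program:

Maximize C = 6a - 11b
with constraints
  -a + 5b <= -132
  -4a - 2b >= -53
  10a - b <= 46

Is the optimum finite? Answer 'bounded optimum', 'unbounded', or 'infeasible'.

unbounded

From the feasible point (2, -26), moving in the direction (-1, -10) keeps every constraint satisfied while C increases without bound.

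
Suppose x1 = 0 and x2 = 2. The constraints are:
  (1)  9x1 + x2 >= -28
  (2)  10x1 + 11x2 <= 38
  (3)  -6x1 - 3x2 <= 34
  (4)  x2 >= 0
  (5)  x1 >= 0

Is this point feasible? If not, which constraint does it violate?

feasible

(1): 2 ≥ -28 ✓
(2): 22 ≤ 38 ✓
(3): -6 ≤ 34 ✓
(4): 2 ≥ 0 ✓
(5): 0 ≥ 0 ✓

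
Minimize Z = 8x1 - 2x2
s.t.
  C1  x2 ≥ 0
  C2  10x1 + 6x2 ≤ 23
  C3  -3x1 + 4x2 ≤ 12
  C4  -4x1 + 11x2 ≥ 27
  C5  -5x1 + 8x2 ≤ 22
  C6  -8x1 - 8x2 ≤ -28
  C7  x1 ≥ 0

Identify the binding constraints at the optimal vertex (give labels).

Feasible corners and Z = 8x1 - 2x2:
  (26/55, 67/22) → Z = -127/55
  (1/2, 3) → Z = -2
  (6/13, 79/26) → Z = -31/13

The minimum is at (6/13, 79/26). Substituting into each constraint, equality holds for C5 and C6; the remaining constraints have slack.

C5 and C6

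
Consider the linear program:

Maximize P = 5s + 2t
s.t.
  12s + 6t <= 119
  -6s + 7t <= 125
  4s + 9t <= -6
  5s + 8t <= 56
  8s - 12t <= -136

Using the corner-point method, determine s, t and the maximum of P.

Corner points and P = 5s + 2t:
  (-1167/82, 232/41) → P = -4907/82
  (-137/4, -23/2) → P = -777/4
  (-54/5, 62/15) → P = -686/15

s = -54/5, t = 62/15, maximum P = -686/15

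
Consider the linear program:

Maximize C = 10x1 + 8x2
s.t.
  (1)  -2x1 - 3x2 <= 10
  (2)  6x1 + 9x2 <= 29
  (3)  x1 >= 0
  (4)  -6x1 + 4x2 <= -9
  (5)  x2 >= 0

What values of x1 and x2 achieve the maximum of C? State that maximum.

Corner points and C = 10x1 + 8x2:
  (197/78, 20/13) → C = 1465/39
  (29/6, 0) → C = 145/3
  (3/2, 0) → C = 15

x1 = 29/6, x2 = 0, maximum C = 145/3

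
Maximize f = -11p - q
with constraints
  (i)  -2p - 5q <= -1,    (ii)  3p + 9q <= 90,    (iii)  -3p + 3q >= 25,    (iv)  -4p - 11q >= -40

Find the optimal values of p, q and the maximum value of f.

Vertices and f = -11p - q:
  (-122/21, 53/21) → f = 1289/21
  (-189/2, 38) → f = 2003/2
  (-31/9, 44/9) → f = 33

p = -189/2, q = 38, maximum f = 2003/2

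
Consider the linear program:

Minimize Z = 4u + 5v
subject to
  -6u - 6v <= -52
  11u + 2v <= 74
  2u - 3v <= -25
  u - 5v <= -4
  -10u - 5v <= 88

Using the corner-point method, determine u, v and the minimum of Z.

Feasible corners and Z = 4u + 5v:
  (1/5, 127/15) → Z = 647/15
  (-394/15, 524/15) → Z = 348/5
  (172/37, 423/37) → Z = 2803/37
The feasible region is unbounded (it extends along (-2, 11), (-1, 2)), but Z strictly increases along every unbounded feasible direction, so there is no improving ray and the minimum is attained at a vertex.

The optimum lies where -6u - 6v = -52 and 2u - 3v = -25.
Solving simultaneously gives u = 1/5, v = 127/15.

u = 1/5, v = 127/15, minimum Z = 647/15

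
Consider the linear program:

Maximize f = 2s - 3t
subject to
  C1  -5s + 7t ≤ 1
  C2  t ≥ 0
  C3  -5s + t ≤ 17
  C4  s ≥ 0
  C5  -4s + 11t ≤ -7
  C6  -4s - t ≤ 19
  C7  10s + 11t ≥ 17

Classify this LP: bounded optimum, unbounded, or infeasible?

From the feasible point (7/4, 0), moving in the direction (1, 0) keeps every constraint satisfied while f increases without bound.

unbounded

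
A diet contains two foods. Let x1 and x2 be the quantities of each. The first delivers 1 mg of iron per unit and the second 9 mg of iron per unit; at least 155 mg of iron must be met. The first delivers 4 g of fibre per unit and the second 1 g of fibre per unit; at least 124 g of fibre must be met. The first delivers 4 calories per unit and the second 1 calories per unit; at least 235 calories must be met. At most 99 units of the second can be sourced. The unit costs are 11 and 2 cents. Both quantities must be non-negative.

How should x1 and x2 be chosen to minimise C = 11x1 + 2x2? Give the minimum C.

x1 = 34, x2 = 99, minimum C = 572

Corner points and C = 11x1 + 2x2:
  (155, 0) → C = 1705
  (56, 11) → C = 638
  (34, 99) → C = 572
The feasible region is unbounded (it extends along (1, 0)), but C strictly increases along every unbounded feasible direction, so there is no improving ray and the minimum is attained at a vertex.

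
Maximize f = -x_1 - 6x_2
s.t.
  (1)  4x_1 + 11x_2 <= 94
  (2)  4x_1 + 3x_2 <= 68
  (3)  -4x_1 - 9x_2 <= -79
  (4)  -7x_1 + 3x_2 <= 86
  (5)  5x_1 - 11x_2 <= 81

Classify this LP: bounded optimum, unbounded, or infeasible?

Feasible corners and f = -x_1 - 6x_2:
  (233/16, 13/4) → f = -545/16
  (23/8, 15/2) → f = -383/8
  (125/8, 11/6) → f = -213/8
The feasible region has finitely many vertices and no improving ray; the maximum is -213/8 at (125/8, 11/6).

bounded optimum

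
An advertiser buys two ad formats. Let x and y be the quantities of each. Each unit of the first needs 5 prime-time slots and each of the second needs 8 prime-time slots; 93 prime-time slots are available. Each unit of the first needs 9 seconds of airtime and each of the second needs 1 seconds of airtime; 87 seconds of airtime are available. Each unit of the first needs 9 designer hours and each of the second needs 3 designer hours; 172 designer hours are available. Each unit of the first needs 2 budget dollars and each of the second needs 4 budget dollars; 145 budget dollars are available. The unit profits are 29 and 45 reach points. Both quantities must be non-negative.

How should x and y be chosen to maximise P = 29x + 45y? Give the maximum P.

x = 9, y = 6, maximum P = 531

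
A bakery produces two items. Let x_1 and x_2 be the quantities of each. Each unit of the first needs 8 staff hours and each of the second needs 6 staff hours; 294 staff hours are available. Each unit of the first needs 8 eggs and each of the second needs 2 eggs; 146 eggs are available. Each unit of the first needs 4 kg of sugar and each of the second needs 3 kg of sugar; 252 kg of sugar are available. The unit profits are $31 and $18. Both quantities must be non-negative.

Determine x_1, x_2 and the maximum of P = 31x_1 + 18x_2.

x_1 = 9, x_2 = 37, maximum P = 945

Vertices and P = 31x_1 + 18x_2:
  (0, 0) → P = 0
  (0, 49) → P = 882
  (73/4, 0) → P = 2263/4
  (9, 37) → P = 945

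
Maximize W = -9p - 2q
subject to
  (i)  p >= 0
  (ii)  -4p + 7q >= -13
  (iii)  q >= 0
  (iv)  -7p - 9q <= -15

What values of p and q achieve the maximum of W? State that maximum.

p = 0, q = 5/3, maximum W = -10/3

Corner points and W = -9p - 2q:
  (0, 5/3) → W = -10/3
  (13/4, 0) → W = -117/4
  (15/7, 0) → W = -135/7
The feasible region is unbounded (it extends along (0, 1), (7, 4)), but W strictly decreases along every unbounded feasible direction, so there is no improving ray and the maximum is attained at a vertex.

The binding constraints are p = 0 and -7p - 9q = -15.
Solving simultaneously gives p = 0, q = 5/3.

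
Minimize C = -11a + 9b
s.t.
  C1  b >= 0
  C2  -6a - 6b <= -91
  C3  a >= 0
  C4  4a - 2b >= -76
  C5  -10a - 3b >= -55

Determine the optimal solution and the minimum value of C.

a = 19/14, b = 290/21, minimum C = 1531/14

Feasible corners and C = -11a + 9b:
  (0, 91/6) → C = 273/2
  (19/14, 290/21) → C = 1531/14
  (0, 55/3) → C = 165

The optimum lies where -6a - 6b = -91 and -10a - 3b = -55.
Solving simultaneously gives a = 19/14, b = 290/21.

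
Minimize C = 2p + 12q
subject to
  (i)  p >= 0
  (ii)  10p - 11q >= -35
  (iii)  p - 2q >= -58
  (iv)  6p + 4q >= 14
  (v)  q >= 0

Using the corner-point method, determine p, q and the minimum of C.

Vertices and C = 2p + 12q:
  (568/9, 545/9) → C = 7676/9
  (7/53, 175/53) → C = 2114/53
  (7/3, 0) → C = 14/3
The feasible region is unbounded (it extends along (2, 1), (1, 0)), but C strictly increases along every unbounded feasible direction, so there is no improving ray and the minimum is attained at a vertex.

p = 7/3, q = 0, minimum C = 14/3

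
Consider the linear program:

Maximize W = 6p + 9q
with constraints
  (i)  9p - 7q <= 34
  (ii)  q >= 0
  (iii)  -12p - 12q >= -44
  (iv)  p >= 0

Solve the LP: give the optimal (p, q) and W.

p = 0, q = 11/3, maximum W = 33

Vertices and W = 6p + 9q:
  (11/3, 0) → W = 22
  (0, 0) → W = 0
  (0, 11/3) → W = 33

At the optimal vertex, -12p - 12q = -44 and p = 0.
Solving simultaneously gives p = 0, q = 11/3.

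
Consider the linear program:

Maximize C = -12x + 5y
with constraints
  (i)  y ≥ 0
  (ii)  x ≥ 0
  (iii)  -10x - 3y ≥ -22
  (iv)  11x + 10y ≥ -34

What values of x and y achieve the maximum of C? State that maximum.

x = 0, y = 22/3, maximum C = 110/3

Feasible corners and C = -12x + 5y:
  (0, 0) → C = 0
  (11/5, 0) → C = -132/5
  (0, 22/3) → C = 110/3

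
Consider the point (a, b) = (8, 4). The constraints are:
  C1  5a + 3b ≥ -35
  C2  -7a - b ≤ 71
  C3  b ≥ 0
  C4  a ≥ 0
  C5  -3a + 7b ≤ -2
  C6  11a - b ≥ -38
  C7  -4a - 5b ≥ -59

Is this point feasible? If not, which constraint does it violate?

not feasible — violates C5

Constraint C5: -3a + 7b = 4, which is not ≤ -2. All other constraints are satisfied.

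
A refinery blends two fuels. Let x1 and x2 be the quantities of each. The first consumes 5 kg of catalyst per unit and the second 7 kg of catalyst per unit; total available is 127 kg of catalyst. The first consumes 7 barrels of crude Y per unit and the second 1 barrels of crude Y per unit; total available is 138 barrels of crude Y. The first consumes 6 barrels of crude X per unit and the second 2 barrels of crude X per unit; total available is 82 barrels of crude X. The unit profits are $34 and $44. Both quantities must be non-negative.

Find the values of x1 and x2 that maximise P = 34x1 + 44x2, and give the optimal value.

x1 = 10, x2 = 11, maximum P = 824

Feasible corners and P = 34x1 + 44x2:
  (0, 0) → P = 0
  (0, 127/7) → P = 5588/7
  (41/3, 0) → P = 1394/3
  (10, 11) → P = 824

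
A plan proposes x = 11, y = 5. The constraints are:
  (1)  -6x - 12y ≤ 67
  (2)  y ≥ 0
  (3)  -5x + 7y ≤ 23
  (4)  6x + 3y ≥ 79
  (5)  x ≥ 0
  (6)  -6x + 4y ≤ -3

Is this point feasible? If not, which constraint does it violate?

feasible

(1): -126 ≤ 67 ✓
(2): 5 ≥ 0 ✓
(3): -20 ≤ 23 ✓
(4): 81 ≥ 79 ✓
(5): 11 ≥ 0 ✓
(6): -46 ≤ -3 ✓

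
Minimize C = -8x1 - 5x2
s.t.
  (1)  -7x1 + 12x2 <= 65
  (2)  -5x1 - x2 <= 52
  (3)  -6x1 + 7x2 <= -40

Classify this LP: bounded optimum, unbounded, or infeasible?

unbounded

From the feasible point (935/23, 670/23), moving in the direction (12, 7) keeps every constraint satisfied while C decreases without bound.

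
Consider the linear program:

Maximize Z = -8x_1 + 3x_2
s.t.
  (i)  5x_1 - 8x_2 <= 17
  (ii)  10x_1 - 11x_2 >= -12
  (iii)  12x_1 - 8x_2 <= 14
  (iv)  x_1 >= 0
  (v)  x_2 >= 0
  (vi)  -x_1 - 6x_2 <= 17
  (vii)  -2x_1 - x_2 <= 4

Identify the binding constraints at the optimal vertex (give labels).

(ii) and (iv)

Vertices and Z = -8x_1 + 3x_2:
  (125/26, 71/13) → Z = -287/13
  (0, 12/11) → Z = 36/11
  (7/6, 0) → Z = -28/3
  (0, 0) → Z = 0

The maximum is at (0, 12/11). Substituting into each constraint, equality holds for (ii) and (iv); the remaining constraints have slack.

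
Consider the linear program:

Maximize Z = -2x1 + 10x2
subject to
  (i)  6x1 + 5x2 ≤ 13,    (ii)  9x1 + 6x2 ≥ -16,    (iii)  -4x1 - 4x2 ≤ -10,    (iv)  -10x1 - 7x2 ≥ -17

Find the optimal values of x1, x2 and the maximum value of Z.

Corner points and Z = -2x1 + 10x2:
  (-158/9, 71/3) → Z = 2446/9
  (-3/4, 7/2) → Z = 73/2
  (-31/3, 77/6) → Z = 149
  (-1/6, 8/3) → Z = 27

The optimum lies where 6x1 + 5x2 = 13 and 9x1 + 6x2 = -16.
Solving simultaneously gives x1 = -158/9, x2 = 71/3.

x1 = -158/9, x2 = 71/3, maximum Z = 2446/9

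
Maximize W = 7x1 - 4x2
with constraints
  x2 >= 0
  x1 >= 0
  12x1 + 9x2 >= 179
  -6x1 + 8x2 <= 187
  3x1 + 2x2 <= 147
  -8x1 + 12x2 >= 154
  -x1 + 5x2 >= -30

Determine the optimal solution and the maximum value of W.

Extreme points and W = 7x1 - 4x2:
  (0, 179/9) → W = -716/9
  (0, 187/8) → W = -187/2
  (127/36, 410/27) → W = -3893/108
  (401/18, 481/12) → W = -79/18
  (28, 63/2) → W = 70

The optimum lies where 3x1 + 2x2 = 147 and -8x1 + 12x2 = 154.
Solving simultaneously gives x1 = 28, x2 = 63/2.

x1 = 28, x2 = 63/2, maximum W = 70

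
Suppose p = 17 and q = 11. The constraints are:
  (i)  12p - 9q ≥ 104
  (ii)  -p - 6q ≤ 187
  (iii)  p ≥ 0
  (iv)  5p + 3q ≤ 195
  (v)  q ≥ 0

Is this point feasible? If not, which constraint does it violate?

feasible

(i): 105 ≥ 104 ✓
(ii): -83 ≤ 187 ✓
(iii): 17 ≥ 0 ✓
(iv): 118 ≤ 195 ✓
(v): 11 ≥ 0 ✓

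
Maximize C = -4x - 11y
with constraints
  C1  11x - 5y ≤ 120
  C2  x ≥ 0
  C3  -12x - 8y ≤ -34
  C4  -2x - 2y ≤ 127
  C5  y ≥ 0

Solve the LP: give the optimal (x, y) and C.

Extreme points and C = -4x - 11y:
  (120/11, 0) → C = -480/11
  (0, 17/4) → C = -187/4
  (17/6, 0) → C = -34/3
The feasible region is unbounded (it extends along (0, 1), (5, 11)), but C strictly decreases along every unbounded feasible direction, so there is no improving ray and the maximum is attained at a vertex.

The binding constraints are -12x - 8y = -34 and y = 0.
Solving simultaneously gives x = 17/6, y = 0.

x = 17/6, y = 0, maximum C = -34/3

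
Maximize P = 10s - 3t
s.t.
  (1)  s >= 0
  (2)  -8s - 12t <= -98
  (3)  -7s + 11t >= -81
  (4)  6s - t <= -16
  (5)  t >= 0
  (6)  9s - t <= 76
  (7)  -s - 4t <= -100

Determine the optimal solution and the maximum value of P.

s = 36/25, t = 616/25, maximum P = -1488/25

The feasible region is unbounded (it extends along (0, 1), (1, 9)), but P strictly decreases along every unbounded feasible direction, so there is no improving ray and the maximum is attained at a vertex.

The optimum lies where 6s - t = -16 and -s - 4t = -100.
Solving simultaneously gives s = 36/25, t = 616/25.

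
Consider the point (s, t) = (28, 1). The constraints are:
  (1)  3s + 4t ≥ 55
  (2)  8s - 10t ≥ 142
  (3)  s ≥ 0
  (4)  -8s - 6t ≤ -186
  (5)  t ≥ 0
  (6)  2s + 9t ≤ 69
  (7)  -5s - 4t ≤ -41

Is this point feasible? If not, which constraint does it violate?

feasible

(1): 88 ≥ 55 ✓
(2): 214 ≥ 142 ✓
(3): 28 ≥ 0 ✓
(4): -230 ≤ -186 ✓
(5): 1 ≥ 0 ✓
(6): 65 ≤ 69 ✓
(7): -144 ≤ -41 ✓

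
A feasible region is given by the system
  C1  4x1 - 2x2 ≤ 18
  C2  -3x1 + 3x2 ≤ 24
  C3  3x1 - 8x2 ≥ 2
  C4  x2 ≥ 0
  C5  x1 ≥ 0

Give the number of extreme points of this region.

Intersecting each pair of boundary lines and keeping only the points that satisfy every inequality leaves:
  (70/13, 23/13)
  (9/2, 0)
  (2/3, 0)

3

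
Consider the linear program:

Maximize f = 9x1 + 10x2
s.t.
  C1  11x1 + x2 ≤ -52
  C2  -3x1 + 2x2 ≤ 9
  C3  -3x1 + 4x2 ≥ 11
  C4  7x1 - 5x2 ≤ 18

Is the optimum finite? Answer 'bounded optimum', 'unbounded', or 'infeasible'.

infeasible

The boundaries 11x1 + x2 = -52 and -3x1 + 2x2 = 9 meet at (-113/25, -57/25), but that point violates -3x1 + 4x2 ≥ 11. Every candidate vertex is excluded by some other constraint, so the feasible region is empty.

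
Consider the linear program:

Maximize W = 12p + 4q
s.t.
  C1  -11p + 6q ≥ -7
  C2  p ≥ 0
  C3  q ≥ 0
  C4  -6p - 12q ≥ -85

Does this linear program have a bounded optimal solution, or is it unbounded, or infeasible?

bounded optimum

Vertices and W = 12p + 4q:
  (7/11, 0) → W = 84/11
  (99/28, 893/168) → W = 2675/42
  (0, 0) → W = 0
  (0, 85/12) → W = 85/3
The feasible region has finitely many vertices and no improving ray; the maximum is 2675/42 at (99/28, 893/168).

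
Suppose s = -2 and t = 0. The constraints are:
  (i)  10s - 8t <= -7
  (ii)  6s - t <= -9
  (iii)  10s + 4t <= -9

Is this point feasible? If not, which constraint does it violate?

(i): -20 ≤ -7 ✓
(ii): -12 ≤ -9 ✓
(iii): -20 ≤ -9 ✓

feasible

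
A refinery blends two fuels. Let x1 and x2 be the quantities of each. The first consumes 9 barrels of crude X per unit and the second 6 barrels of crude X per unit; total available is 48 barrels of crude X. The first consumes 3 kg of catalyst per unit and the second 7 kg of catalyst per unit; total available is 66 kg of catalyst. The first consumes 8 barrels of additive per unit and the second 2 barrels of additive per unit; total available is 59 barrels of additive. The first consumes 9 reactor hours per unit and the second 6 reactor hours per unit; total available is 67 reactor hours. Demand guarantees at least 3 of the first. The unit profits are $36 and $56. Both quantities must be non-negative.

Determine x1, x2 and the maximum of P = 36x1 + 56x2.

Extreme points and P = 36x1 + 56x2:
  (16/3, 0) → P = 192
  (3, 0) → P = 108
  (3, 7/2) → P = 304

x1 = 3, x2 = 7/2, maximum P = 304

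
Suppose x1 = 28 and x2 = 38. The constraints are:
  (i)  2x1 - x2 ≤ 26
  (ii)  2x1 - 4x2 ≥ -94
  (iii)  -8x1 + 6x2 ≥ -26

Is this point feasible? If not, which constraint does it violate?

not feasible — violates (ii)

Constraint (ii): 2x1 - 4x2 = -96, which is not ≥ -94. All other constraints are satisfied.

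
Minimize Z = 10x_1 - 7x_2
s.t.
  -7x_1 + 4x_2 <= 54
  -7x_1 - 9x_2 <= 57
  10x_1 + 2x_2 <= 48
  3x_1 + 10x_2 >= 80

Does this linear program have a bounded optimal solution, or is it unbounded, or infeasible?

bounded optimum

Corner points and Z = 10x_1 - 7x_2:
  (14/9, 146/9) → Z = -98
  (-110/41, 361/41) → Z = -3627/41
  (160/47, 328/47) → Z = -696/47
The feasible region has finitely many vertices and no improving ray; the minimum is -98 at (14/9, 146/9).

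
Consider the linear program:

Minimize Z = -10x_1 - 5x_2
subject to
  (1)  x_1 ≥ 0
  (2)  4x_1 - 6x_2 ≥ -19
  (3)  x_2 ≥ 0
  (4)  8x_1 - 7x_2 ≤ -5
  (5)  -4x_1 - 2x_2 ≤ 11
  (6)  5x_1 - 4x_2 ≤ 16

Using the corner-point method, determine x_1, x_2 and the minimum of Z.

Extreme points and Z = -10x_1 - 5x_2:
  (0, 19/6) → Z = -95/6
  (0, 5/7) → Z = -25/7
  (103/20, 33/5) → Z = -169/2

The binding constraints are 4x_1 - 6x_2 = -19 and 8x_1 - 7x_2 = -5.
Solving simultaneously gives x_1 = 103/20, x_2 = 33/5.

x_1 = 103/20, x_2 = 33/5, minimum Z = -169/2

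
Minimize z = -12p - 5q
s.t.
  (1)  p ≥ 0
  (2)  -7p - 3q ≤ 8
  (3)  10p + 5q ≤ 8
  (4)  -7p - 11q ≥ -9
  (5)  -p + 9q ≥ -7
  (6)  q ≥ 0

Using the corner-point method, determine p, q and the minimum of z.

Vertices and z = -12p - 5q:
  (0, 9/11) → z = -45/11
  (0, 0) → z = 0
  (43/75, 34/75) → z = -686/75
  (4/5, 0) → z = -48/5

p = 4/5, q = 0, minimum z = -48/5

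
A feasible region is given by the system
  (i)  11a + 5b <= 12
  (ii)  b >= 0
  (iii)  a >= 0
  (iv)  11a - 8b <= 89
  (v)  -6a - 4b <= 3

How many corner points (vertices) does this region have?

The feasible vertices (each the meet of two boundaries and inside every other half-plane) are:
  (12/11, 0)
  (0, 12/5)
  (0, 0)

3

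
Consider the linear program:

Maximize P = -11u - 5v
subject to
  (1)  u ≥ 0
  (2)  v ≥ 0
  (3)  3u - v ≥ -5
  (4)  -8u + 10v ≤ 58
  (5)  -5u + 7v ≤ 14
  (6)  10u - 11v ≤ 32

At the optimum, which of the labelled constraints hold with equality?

(1) and (2)

Feasible corners and P = -11u - 5v:
  (0, 0) → P = 0
  (0, 2) → P = -10
  (16/5, 0) → P = -176/5
  (126/5, 20) → P = -1886/5

The maximum is at (0, 0). Substituting into each constraint, equality holds for (1) and (2); the remaining constraints have slack.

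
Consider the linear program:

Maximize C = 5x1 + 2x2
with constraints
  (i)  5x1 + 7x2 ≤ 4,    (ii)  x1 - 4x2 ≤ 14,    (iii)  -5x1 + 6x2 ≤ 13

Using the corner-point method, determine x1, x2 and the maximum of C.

x1 = 38/9, x2 = -22/9, maximum C = 146/9

At the optimal vertex, 5x1 + 7x2 = 4 and x1 - 4x2 = 14.
Solving simultaneously gives x1 = 38/9, x2 = -22/9.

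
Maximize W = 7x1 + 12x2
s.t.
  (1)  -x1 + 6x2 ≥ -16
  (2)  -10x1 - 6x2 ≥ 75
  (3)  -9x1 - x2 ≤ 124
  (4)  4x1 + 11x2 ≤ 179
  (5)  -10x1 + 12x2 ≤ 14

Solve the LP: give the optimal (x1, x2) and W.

x1 = -82/15, x2 = -61/18, maximum W = -1184/15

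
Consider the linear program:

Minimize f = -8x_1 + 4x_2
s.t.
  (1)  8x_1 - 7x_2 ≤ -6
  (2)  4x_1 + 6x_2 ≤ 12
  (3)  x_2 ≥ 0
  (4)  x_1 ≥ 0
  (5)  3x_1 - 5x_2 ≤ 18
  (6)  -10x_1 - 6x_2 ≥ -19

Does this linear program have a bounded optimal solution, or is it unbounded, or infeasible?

bounded optimum

Extreme points and f = -8x_1 + 4x_2:
  (12/19, 30/19) → f = 24/19
  (0, 6/7) → f = 24/7
  (0, 2) → f = 8
The feasible region has finitely many vertices and no improving ray; the minimum is 24/19 at (12/19, 30/19).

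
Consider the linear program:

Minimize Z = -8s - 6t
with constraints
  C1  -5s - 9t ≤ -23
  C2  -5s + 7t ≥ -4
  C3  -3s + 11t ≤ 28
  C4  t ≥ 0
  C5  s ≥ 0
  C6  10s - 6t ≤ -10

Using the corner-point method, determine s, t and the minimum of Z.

Feasible corners and Z = -8s - 6t:
  (1/82, 209/82) → Z = -631/41
  (2/5, 7/3) → Z = -86/5
  (29/46, 125/46) → Z = -491/23

At the optimal vertex, -3s + 11t = 28 and 10s - 6t = -10.
Solving simultaneously gives s = 29/46, t = 125/46.

s = 29/46, t = 125/46, minimum Z = -491/23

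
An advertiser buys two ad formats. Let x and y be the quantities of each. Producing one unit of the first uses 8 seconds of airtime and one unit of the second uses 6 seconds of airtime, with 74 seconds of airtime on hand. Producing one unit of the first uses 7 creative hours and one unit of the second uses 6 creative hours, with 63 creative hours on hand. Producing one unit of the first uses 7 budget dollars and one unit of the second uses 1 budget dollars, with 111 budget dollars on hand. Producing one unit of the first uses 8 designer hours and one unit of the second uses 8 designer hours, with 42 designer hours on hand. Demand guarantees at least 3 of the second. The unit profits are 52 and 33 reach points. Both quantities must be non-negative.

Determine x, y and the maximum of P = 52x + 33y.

x = 9/4, y = 3, maximum P = 216

Feasible corners and P = 52x + 33y:
  (0, 21/4) → P = 693/4
  (0, 3) → P = 99
  (9/4, 3) → P = 216

At the optimal vertex, 8x + 8y = 42 and y = 3.
Solving simultaneously gives x = 9/4, y = 3.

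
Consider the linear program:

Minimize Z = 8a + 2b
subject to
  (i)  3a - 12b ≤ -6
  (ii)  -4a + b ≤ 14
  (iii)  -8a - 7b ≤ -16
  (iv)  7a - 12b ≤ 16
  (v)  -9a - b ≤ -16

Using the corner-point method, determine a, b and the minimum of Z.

Vertices and Z = 8a + 2b:
  (11/2, 15/8) → Z = 191/4
  (62/37, 34/37) → Z = 564/37
  (2/13, 190/13) → Z = 396/13
The feasible region is unbounded (it extends along (12, 7), (1, 4)), but Z strictly increases along every unbounded feasible direction, so there is no improving ray and the minimum is attained at a vertex.

The binding constraints are 3a - 12b = -6 and -9a - b = -16.
Solving simultaneously gives a = 62/37, b = 34/37.

a = 62/37, b = 34/37, minimum Z = 564/37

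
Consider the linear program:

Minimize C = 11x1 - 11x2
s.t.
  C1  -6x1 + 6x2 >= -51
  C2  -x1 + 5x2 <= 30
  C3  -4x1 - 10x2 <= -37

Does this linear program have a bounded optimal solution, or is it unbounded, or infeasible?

Feasible corners and C = 11x1 - 11x2:
  (145/8, 77/8) → C = 187/2
  (61/7, 3/14) → C = 187/2
  (-23/6, 157/30) → C = -1496/15
The feasible region has finitely many vertices and no improving ray; the minimum is -1496/15 at (-23/6, 157/30).

bounded optimum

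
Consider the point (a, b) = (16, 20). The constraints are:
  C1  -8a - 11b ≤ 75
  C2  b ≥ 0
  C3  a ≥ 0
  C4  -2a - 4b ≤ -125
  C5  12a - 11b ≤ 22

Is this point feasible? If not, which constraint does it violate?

not feasible — violates C4

Constraint C4: -2a - 4b = -112, which is not ≤ -125. All other constraints are satisfied.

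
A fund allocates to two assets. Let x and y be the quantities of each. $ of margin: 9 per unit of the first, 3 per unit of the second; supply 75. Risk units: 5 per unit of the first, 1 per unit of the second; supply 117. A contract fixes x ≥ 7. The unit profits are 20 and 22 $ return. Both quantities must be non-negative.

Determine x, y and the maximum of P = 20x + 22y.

The optimum lies where 9x + 3y = 75 and x = 7.
Solving simultaneously gives x = 7, y = 4.

x = 7, y = 4, maximum P = 228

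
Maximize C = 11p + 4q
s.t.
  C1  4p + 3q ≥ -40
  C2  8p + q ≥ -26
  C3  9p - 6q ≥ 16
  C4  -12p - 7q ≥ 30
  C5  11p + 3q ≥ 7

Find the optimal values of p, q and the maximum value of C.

p = 95/4, q = -45, maximum C = 325/4

Feasible corners and C = 11p + 4q:
  (95/4, -45) → C = 325/4
  (47/7, -156/7) → C = -107/7
  (139/41, -414/41) → C = -127/41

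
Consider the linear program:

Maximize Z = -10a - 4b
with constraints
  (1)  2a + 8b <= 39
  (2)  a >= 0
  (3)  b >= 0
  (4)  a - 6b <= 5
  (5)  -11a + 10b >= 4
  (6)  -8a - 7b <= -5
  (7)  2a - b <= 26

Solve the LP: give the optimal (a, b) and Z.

a = 0, b = 5/7, maximum Z = -20/7

Extreme points and Z = -10a - 4b:
  (0, 39/8) → Z = -39/2
  (179/54, 437/108) → Z = -148/3
  (0, 5/7) → Z = -20/7
  (22/157, 87/157) → Z = -568/157

At the optimal vertex, a = 0 and -8a - 7b = -5.
Solving simultaneously gives a = 0, b = 5/7.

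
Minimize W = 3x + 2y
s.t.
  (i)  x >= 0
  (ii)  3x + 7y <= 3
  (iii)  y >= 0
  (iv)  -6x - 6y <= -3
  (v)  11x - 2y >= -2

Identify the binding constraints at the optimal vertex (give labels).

Corner points and W = 3x + 2y:
  (1, 0) → W = 3
  (1/8, 3/8) → W = 9/8
  (1/2, 0) → W = 3/2

The minimum is at (1/8, 3/8). Substituting into each constraint, equality holds for (ii) and (iv); the remaining constraints have slack.

(ii) and (iv)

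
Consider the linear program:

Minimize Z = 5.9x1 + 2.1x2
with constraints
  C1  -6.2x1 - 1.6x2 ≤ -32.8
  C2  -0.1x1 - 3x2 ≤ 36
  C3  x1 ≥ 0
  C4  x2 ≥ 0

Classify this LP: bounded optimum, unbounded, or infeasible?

bounded optimum

Vertices and Z = 5.9x1 + 2.1x2:
  (0, 20.5) → Z = 43.05
  (164/31, 0) → Z = 4838/155
The feasible region has finitely many vertices and no improving ray; the minimum is 4838/155 at (164/31, 0).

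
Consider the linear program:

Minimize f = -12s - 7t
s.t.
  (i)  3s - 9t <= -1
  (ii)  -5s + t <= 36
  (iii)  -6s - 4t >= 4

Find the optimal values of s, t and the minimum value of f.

Extreme points and f = -12s - 7t:
  (-323/42, -103/42) → f = 4597/42
  (-20/33, -1/11) → f = 87/11
  (-74/13, 98/13) → f = 202/13

At the optimal vertex, 3s - 9t = -1 and -6s - 4t = 4.
Solving simultaneously gives s = -20/33, t = -1/11.

s = -20/33, t = -1/11, minimum f = 87/11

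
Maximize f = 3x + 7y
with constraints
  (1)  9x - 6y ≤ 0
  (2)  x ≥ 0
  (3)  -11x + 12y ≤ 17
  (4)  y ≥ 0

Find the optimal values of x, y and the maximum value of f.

Vertices and f = 3x + 7y:
  (0, 0) → f = 0
  (17/7, 51/14) → f = 459/14
  (0, 17/12) → f = 119/12

The binding constraints are 9x - 6y = 0 and -11x + 12y = 17.
Solving simultaneously gives x = 17/7, y = 51/14.

x = 17/7, y = 51/14, maximum f = 459/14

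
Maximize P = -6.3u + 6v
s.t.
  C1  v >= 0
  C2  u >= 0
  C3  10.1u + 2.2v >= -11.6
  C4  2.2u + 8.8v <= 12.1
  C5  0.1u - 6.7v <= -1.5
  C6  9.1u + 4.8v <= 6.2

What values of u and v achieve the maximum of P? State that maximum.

Corner points and P = -6.3u + 6v:
  (0, 15/67) → P = 90/67
  (0, 31/24) → P = 31/4
  (3434/6145, 1427/6145) → P = -65361/30725

u = 0, v = 31/24, maximum P = 31/4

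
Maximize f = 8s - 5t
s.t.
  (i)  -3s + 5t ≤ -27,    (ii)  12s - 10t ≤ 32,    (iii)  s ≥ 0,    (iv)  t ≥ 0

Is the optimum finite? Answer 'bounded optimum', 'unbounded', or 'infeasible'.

The boundaries -3s + 5t = -27 and t = 0 meet at (9, 0), but that point violates 12s - 10t ≤ 32. Every candidate vertex is excluded by some other constraint, so the feasible region is empty.

infeasible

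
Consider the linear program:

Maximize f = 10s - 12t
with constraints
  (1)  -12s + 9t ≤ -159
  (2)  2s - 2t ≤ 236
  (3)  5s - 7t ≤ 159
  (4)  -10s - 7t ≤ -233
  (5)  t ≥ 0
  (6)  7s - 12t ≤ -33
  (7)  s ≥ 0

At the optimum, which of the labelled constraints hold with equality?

(2) and (3)

Extreme points and f = 10s - 12t:
  (245/9, 503/27) → f = 146/3
  (667/2, 431/2) → f = 749
  (2139/11, 1278/11) → f = 6054/11
The feasible region is unbounded (it extends along (3, 4), (1, 1)), but f strictly decreases along every unbounded feasible direction, so there is no improving ray and the maximum is attained at a vertex.

The maximum is at (667/2, 431/2). Substituting into each constraint, equality holds for (2) and (3); the remaining constraints have slack.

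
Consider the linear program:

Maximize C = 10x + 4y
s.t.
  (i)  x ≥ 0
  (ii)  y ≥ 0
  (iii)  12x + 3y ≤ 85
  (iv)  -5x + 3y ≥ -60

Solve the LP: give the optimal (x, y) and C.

x = 0, y = 85/3, maximum C = 340/3

The optimum lies where x = 0 and 12x + 3y = 85.
Solving simultaneously gives x = 0, y = 85/3.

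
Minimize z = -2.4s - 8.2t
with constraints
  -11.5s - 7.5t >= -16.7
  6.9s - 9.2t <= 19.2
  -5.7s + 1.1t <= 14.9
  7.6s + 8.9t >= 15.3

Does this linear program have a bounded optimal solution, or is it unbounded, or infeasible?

bounded optimum

Vertices and z = -2.4s - 8.2t:
  (-4669/2770, 13327/2770) → z = -490379/13850
  (3388/4535, 4903/4535) → z = -241679/22675
  (-11578/5909, 1055/311) → z = -682909/29545
The feasible region has finitely many vertices and no improving ray; the minimum is -490379/13850 at (-4669/2770, 13327/2770).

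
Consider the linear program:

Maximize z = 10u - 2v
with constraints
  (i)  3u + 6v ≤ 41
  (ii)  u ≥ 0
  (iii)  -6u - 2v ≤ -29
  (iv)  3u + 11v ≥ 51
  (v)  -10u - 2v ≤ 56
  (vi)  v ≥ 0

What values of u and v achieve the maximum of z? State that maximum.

Corner points and z = 10u - 2v:
  (46/15, 53/10) → z = 301/15
  (29/3, 2) → z = 278/3
  (217/60, 73/20) → z = 433/15

The binding constraints are 3u + 6v = 41 and 3u + 11v = 51.
Solving simultaneously gives u = 29/3, v = 2.

u = 29/3, v = 2, maximum z = 278/3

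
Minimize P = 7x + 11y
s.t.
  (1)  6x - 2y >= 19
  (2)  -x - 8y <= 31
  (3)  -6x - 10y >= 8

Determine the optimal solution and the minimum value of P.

Corner points and P = 7x + 11y:
  (9/5, -41/10) → P = -65/2
  (29/12, -9/4) → P = -47/6
  (123/19, -89/19) → P = -118/19

x = 9/5, y = -41/10, minimum P = -65/2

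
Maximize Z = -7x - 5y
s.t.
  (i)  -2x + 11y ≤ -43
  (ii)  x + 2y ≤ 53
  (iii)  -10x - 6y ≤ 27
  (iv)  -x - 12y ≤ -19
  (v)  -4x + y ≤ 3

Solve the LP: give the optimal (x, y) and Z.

Extreme points and Z = -7x - 5y:
  (223/5, 21/5) → Z = -1666/5
  (145/7, -1/7) → Z = -1010/7
  (299/5, -17/5) → Z = -2008/5

The optimum lies where -2x + 11y = -43 and -x - 12y = -19.
Solving simultaneously gives x = 145/7, y = -1/7.

x = 145/7, y = -1/7, maximum Z = -1010/7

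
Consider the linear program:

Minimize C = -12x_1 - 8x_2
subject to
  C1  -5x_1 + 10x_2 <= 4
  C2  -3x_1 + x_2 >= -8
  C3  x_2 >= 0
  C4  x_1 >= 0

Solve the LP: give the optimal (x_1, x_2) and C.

Feasible corners and C = -12x_1 - 8x_2:
  (84/25, 52/25) → C = -1424/25
  (0, 2/5) → C = -16/5
  (8/3, 0) → C = -32
  (0, 0) → C = 0

At the optimal vertex, -5x_1 + 10x_2 = 4 and -3x_1 + x_2 = -8.
Solving simultaneously gives x_1 = 84/25, x_2 = 52/25.

x_1 = 84/25, x_2 = 52/25, minimum C = -1424/25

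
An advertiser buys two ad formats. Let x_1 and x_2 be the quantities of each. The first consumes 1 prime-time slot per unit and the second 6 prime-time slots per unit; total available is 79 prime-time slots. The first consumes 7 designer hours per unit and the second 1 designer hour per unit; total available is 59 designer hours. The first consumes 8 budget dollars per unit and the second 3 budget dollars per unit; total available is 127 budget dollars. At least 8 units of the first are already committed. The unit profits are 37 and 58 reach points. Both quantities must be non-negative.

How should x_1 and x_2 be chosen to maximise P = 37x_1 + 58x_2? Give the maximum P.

x_1 = 8, x_2 = 3, maximum P = 470

Extreme points and P = 37x_1 + 58x_2:
  (59/7, 0) → P = 2183/7
  (8, 0) → P = 296
  (8, 3) → P = 470

At the optimal vertex, 7x_1 + x_2 = 59 and x_1 = 8.
Solving simultaneously gives x_1 = 8, x_2 = 3.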